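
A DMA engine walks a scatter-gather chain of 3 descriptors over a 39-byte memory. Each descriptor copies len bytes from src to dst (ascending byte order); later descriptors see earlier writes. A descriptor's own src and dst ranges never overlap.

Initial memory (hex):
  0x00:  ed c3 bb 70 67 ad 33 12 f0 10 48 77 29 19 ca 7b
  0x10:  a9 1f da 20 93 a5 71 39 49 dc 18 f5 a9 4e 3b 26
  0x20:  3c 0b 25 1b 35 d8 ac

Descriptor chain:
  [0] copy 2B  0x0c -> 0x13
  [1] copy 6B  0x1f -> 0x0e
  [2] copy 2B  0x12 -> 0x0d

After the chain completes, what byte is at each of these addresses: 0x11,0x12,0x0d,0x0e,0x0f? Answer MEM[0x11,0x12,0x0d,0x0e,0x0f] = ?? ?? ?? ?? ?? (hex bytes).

#0 dst[0x13+2] := {0x29,0x19}
#1 dst[0x0e+6] := {0x26,0x3c,0x0b,0x25,0x1b,0x35}
#2 dst[0x0d+2] := {0x1b,0x35}
query mem[0x11]=0x25, mem[0x12]=0x1b, mem[0x0d]=0x1b, mem[0x0e]=0x35, mem[0x0f]=0x3c

MEM[0x11,0x12,0x0d,0x0e,0x0f] = 25 1b 1b 35 3c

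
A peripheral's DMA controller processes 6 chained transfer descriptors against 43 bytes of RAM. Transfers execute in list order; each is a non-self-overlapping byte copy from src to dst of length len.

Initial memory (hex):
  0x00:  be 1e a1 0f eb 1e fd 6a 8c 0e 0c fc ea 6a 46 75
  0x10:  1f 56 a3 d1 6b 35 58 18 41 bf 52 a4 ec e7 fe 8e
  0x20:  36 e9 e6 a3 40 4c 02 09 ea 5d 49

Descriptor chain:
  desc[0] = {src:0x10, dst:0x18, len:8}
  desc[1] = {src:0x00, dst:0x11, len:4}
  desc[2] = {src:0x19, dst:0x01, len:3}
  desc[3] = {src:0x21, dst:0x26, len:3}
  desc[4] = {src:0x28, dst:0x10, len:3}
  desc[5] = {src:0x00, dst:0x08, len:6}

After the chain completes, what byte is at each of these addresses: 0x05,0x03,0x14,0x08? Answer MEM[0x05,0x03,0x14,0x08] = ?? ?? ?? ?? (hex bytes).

MEM[0x05,0x03,0x14,0x08] = 1e d1 0f be

[0] 0x10->0x18 len=8 : 1f 56 a3 d1 6b 35 58 18
[1] 0x00->0x11 len=4 : be 1e a1 0f
[2] 0x19->0x01 len=3 : 56 a3 d1
[3] 0x21->0x26 len=3 : e9 e6 a3
[4] 0x28->0x10 len=3 : a3 5d 49
[5] 0x00->0x08 len=6 : be 56 a3 d1 eb 1e
query mem[0x05]=0x1e, mem[0x03]=0xd1, mem[0x14]=0x0f, mem[0x08]=0xbe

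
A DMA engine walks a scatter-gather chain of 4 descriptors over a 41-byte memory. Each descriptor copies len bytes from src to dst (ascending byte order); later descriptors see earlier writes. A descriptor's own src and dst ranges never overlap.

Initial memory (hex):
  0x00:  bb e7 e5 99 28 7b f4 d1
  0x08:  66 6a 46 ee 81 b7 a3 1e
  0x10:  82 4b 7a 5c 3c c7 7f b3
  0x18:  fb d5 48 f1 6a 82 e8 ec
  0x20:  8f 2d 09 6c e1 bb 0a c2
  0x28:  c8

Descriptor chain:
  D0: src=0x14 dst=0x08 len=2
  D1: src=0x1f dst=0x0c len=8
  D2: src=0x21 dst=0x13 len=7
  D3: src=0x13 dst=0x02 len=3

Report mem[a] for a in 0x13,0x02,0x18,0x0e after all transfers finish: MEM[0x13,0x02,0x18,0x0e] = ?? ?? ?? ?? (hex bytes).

#0 dst[0x08+2] := {0x3c,0xc7}
#1 dst[0x0c+8] := {0xec,0x8f,0x2d,0x09,0x6c,0xe1,0xbb,0x0a}
#2 dst[0x13+7] := {0x2d,0x09,0x6c,0xe1,0xbb,0x0a,0xc2}
#3 dst[0x02+3] := {0x2d,0x09,0x6c}
query mem[0x13]=0x2d, mem[0x02]=0x2d, mem[0x18]=0x0a, mem[0x0e]=0x2d

MEM[0x13,0x02,0x18,0x0e] = 2d 2d 0a 2d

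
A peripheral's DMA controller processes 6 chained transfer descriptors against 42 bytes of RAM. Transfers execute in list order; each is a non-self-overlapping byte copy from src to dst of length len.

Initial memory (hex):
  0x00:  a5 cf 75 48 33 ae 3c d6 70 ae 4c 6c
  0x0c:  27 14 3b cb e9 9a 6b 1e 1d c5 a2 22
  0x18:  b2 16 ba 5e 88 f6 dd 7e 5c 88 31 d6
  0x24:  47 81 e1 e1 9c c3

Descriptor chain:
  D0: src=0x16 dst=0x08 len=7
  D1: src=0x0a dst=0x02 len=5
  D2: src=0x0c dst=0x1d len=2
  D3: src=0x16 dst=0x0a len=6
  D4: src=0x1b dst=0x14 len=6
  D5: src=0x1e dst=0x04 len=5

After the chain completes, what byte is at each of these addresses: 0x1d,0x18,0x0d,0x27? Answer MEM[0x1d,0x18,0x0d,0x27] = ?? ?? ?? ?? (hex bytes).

#0 dst[0x08+7] := {0xa2,0x22,0xb2,0x16,0xba,0x5e,0x88}
#1 dst[0x02+5] := {0xb2,0x16,0xba,0x5e,0x88}
#2 dst[0x1d+2] := {0xba,0x5e}
#3 dst[0x0a+6] := {0xa2,0x22,0xb2,0x16,0xba,0x5e}
#4 dst[0x14+6] := {0x5e,0x88,0xba,0x5e,0x7e,0x5c}
#5 dst[0x04+5] := {0x5e,0x7e,0x5c,0x88,0x31}
query mem[0x1d]=0xba, mem[0x18]=0x7e, mem[0x0d]=0x16, mem[0x27]=0xe1

MEM[0x1d,0x18,0x0d,0x27] = ba 7e 16 e1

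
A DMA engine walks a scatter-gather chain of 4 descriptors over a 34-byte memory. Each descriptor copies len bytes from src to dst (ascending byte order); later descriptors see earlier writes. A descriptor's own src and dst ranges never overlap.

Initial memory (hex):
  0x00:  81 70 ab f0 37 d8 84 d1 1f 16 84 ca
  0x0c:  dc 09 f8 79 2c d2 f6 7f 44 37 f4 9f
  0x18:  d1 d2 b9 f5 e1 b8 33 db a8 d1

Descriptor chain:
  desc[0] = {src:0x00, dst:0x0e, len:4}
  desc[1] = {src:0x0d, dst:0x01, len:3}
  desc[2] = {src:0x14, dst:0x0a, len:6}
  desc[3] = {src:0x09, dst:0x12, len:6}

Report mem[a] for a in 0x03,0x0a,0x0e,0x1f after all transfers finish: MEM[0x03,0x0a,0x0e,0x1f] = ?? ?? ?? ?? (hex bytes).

  after D0: wrote 4B at 0x0e = 8170abf0
  after D1: wrote 3B at 0x01 = 098170
  after D2: wrote 6B at 0x0a = 4437f49fd1d2
  after D3: wrote 6B at 0x12 = 164437f49fd1
query mem[0x03]=0x70, mem[0x0a]=0x44, mem[0x0e]=0xd1, mem[0x1f]=0xdb

MEM[0x03,0x0a,0x0e,0x1f] = 70 44 d1 db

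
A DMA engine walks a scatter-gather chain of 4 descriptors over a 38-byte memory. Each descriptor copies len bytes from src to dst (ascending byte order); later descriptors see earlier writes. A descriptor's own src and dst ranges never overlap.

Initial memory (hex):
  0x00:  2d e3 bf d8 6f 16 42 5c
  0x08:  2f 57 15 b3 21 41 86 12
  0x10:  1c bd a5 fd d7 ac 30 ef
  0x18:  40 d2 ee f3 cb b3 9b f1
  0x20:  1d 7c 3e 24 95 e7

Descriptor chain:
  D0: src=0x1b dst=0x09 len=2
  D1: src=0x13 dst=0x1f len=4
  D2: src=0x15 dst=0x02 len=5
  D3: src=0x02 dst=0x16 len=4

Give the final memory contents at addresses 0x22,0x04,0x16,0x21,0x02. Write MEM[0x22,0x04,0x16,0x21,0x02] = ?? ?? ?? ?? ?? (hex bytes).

MEM[0x22,0x04,0x16,0x21,0x02] = 30 ef ac ac ac

D0: mem[0x09..0x0a] <- [f3 cb]
D1: mem[0x1f..0x22] <- [fd d7 ac 30]
D2: mem[0x02..0x06] <- [ac 30 ef 40 d2]
D3: mem[0x16..0x19] <- [ac 30 ef 40]
query mem[0x22]=0x30, mem[0x04]=0xef, mem[0x16]=0xac, mem[0x21]=0xac, mem[0x02]=0xac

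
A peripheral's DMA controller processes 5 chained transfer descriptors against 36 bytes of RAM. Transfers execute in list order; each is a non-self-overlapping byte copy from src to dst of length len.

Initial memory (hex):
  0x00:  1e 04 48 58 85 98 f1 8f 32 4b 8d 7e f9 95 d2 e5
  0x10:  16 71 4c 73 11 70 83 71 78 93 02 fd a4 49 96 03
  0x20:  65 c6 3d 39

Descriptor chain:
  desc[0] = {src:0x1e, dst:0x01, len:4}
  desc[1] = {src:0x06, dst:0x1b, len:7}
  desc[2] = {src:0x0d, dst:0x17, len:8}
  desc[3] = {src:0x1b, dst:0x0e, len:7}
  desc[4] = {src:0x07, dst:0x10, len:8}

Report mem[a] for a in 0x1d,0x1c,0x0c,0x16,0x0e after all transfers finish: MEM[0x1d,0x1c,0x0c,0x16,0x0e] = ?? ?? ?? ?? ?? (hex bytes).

#0 dst[0x01+4] := {0x96,0x03,0x65,0xc6}
#1 dst[0x1b+7] := {0xf1,0x8f,0x32,0x4b,0x8d,0x7e,0xf9}
#2 dst[0x17+8] := {0x95,0xd2,0xe5,0x16,0x71,0x4c,0x73,0x11}
#3 dst[0x0e+7] := {0x71,0x4c,0x73,0x11,0x8d,0x7e,0xf9}
#4 dst[0x10+8] := {0x8f,0x32,0x4b,0x8d,0x7e,0xf9,0x95,0x71}
query mem[0x1d]=0x73, mem[0x1c]=0x4c, mem[0x0c]=0xf9, mem[0x16]=0x95, mem[0x0e]=0x71

MEM[0x1d,0x1c,0x0c,0x16,0x0e] = 73 4c f9 95 71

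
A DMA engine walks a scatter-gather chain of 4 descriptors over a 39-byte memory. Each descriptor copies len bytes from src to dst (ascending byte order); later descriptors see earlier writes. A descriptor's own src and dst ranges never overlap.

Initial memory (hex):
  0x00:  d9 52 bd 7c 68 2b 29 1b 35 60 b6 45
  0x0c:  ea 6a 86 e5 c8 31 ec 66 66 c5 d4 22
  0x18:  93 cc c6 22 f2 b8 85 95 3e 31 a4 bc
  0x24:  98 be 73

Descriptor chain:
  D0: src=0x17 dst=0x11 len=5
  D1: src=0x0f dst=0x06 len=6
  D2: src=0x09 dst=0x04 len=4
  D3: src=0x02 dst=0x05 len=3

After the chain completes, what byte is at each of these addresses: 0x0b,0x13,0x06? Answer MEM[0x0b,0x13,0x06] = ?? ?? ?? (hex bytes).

MEM[0x0b,0x13,0x06] = c6 cc 7c

  after D0: wrote 5B at 0x11 = 2293ccc622
  after D1: wrote 6B at 0x06 = e5c82293ccc6
  after D2: wrote 4B at 0x04 = 93ccc6ea
  after D3: wrote 3B at 0x05 = bd7c93
query mem[0x0b]=0xc6, mem[0x13]=0xcc, mem[0x06]=0x7c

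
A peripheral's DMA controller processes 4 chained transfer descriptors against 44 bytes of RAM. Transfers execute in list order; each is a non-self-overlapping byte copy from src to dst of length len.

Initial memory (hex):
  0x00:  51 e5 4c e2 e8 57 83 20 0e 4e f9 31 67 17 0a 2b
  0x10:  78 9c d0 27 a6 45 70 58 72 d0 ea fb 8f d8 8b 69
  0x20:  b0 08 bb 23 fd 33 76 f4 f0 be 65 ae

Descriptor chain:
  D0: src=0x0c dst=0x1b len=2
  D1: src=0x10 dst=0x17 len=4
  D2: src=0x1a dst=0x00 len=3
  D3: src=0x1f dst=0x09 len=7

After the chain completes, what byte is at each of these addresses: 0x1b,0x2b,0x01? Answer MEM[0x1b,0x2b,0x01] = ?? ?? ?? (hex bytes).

MEM[0x1b,0x2b,0x01] = 67 ae 67

D0: mem[0x1b..0x1c] <- [67 17]
D1: mem[0x17..0x1a] <- [78 9c d0 27]
D2: mem[0x00..0x02] <- [27 67 17]
D3: mem[0x09..0x0f] <- [69 b0 08 bb 23 fd 33]
query mem[0x1b]=0x67, mem[0x2b]=0xae, mem[0x01]=0x67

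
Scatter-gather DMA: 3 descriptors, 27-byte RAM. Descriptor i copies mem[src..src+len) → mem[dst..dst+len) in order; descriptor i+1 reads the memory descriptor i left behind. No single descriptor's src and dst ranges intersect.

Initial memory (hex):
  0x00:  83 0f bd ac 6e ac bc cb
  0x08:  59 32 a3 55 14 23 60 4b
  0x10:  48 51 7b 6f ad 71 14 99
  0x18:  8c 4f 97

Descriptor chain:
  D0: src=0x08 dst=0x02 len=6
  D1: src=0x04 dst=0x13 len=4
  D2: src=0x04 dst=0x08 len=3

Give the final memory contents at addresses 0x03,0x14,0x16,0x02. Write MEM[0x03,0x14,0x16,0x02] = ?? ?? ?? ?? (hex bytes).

MEM[0x03,0x14,0x16,0x02] = 32 55 23 59

#0 dst[0x02+6] := {0x59,0x32,0xa3,0x55,0x14,0x23}
#1 dst[0x13+4] := {0xa3,0x55,0x14,0x23}
#2 dst[0x08+3] := {0xa3,0x55,0x14}
query mem[0x03]=0x32, mem[0x14]=0x55, mem[0x16]=0x23, mem[0x02]=0x59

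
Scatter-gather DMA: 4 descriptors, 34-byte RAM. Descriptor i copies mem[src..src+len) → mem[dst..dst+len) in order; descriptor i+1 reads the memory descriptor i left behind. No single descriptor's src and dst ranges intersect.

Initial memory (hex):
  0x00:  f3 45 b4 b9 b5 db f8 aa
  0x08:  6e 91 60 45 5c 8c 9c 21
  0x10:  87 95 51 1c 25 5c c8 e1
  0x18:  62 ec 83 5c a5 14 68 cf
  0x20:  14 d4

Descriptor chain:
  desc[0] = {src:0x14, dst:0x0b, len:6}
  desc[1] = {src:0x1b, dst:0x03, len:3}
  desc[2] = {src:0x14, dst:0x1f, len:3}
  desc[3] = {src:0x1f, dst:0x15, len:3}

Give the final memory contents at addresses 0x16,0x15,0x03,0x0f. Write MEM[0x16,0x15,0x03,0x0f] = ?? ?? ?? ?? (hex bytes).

D0: mem[0x0b..0x10] <- [25 5c c8 e1 62 ec]
D1: mem[0x03..0x05] <- [5c a5 14]
D2: mem[0x1f..0x21] <- [25 5c c8]
D3: mem[0x15..0x17] <- [25 5c c8]
query mem[0x16]=0x5c, mem[0x15]=0x25, mem[0x03]=0x5c, mem[0x0f]=0x62

MEM[0x16,0x15,0x03,0x0f] = 5c 25 5c 62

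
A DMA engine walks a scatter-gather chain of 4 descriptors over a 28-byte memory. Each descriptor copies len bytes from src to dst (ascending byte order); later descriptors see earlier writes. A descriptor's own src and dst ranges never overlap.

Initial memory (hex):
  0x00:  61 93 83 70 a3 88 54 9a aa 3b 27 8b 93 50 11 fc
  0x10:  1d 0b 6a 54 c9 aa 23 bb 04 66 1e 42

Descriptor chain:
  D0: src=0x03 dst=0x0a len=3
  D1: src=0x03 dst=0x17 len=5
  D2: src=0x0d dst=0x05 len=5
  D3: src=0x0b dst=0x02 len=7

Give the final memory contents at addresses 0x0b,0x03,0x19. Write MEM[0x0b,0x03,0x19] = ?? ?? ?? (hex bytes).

MEM[0x0b,0x03,0x19] = a3 88 88

[0] 0x03->0x0a len=3 : 70 a3 88
[1] 0x03->0x17 len=5 : 70 a3 88 54 9a
[2] 0x0d->0x05 len=5 : 50 11 fc 1d 0b
[3] 0x0b->0x02 len=7 : a3 88 50 11 fc 1d 0b
query mem[0x0b]=0xa3, mem[0x03]=0x88, mem[0x19]=0x88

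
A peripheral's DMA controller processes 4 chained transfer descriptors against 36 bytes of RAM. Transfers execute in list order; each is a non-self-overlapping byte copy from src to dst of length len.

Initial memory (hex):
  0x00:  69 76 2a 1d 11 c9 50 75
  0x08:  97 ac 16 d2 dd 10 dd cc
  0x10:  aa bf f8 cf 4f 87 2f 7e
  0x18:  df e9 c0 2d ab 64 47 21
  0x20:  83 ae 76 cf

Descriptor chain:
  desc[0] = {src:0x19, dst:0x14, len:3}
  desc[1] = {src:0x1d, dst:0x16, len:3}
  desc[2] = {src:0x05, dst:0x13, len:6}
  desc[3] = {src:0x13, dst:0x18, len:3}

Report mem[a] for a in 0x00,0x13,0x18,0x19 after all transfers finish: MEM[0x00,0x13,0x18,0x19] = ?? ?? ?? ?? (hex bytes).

[0] 0x19->0x14 len=3 : e9 c0 2d
[1] 0x1d->0x16 len=3 : 64 47 21
[2] 0x05->0x13 len=6 : c9 50 75 97 ac 16
[3] 0x13->0x18 len=3 : c9 50 75
query mem[0x00]=0x69, mem[0x13]=0xc9, mem[0x18]=0xc9, mem[0x19]=0x50

MEM[0x00,0x13,0x18,0x19] = 69 c9 c9 50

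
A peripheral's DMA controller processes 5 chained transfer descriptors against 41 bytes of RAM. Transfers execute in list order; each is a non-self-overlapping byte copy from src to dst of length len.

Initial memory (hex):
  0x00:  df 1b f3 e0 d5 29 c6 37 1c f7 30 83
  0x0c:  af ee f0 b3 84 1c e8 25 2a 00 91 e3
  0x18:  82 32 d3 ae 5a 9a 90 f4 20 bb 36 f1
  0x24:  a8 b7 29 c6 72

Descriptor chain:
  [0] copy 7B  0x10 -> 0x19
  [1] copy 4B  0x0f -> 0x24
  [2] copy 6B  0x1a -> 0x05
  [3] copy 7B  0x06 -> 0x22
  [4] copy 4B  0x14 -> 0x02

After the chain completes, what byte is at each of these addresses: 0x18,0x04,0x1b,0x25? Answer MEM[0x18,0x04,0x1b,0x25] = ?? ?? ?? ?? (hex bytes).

MEM[0x18,0x04,0x1b,0x25] = 82 91 e8 00

[0] 0x10->0x19 len=7 : 84 1c e8 25 2a 00 91
[1] 0x0f->0x24 len=4 : b3 84 1c e8
[2] 0x1a->0x05 len=6 : 1c e8 25 2a 00 91
[3] 0x06->0x22 len=7 : e8 25 2a 00 91 83 af
[4] 0x14->0x02 len=4 : 2a 00 91 e3
query mem[0x18]=0x82, mem[0x04]=0x91, mem[0x1b]=0xe8, mem[0x25]=0x00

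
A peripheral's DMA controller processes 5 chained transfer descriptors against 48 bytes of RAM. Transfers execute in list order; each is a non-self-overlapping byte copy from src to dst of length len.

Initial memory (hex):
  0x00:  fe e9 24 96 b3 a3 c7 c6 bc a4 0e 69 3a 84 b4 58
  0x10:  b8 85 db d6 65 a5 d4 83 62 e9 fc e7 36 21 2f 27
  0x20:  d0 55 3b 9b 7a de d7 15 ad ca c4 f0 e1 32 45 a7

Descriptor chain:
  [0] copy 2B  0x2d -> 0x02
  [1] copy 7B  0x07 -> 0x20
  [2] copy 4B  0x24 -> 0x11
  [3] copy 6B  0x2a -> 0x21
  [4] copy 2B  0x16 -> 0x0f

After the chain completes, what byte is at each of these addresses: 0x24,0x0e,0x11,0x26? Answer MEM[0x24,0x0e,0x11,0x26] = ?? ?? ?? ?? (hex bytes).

[0] 0x2d->0x02 len=2 : 32 45
[1] 0x07->0x20 len=7 : c6 bc a4 0e 69 3a 84
[2] 0x24->0x11 len=4 : 69 3a 84 15
[3] 0x2a->0x21 len=6 : c4 f0 e1 32 45 a7
[4] 0x16->0x0f len=2 : d4 83
query mem[0x24]=0x32, mem[0x0e]=0xb4, mem[0x11]=0x69, mem[0x26]=0xa7

MEM[0x24,0x0e,0x11,0x26] = 32 b4 69 a7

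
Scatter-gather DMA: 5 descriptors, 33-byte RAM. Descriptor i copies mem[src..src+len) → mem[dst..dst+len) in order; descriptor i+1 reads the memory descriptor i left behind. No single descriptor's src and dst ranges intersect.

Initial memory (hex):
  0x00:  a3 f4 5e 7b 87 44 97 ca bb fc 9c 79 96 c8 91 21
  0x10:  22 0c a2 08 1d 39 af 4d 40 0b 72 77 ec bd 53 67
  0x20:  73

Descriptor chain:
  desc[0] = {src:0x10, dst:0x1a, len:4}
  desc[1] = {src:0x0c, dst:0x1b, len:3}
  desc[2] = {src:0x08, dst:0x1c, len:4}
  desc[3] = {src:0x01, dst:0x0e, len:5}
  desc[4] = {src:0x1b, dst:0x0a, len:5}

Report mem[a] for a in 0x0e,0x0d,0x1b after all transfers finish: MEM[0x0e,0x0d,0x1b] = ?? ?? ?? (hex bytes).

  after D0: wrote 4B at 0x1a = 220ca208
  after D1: wrote 3B at 0x1b = 96c891
  after D2: wrote 4B at 0x1c = bbfc9c79
  after D3: wrote 5B at 0x0e = f45e7b8744
  after D4: wrote 5B at 0x0a = 96bbfc9c79
query mem[0x0e]=0x79, mem[0x0d]=0x9c, mem[0x1b]=0x96

MEM[0x0e,0x0d,0x1b] = 79 9c 96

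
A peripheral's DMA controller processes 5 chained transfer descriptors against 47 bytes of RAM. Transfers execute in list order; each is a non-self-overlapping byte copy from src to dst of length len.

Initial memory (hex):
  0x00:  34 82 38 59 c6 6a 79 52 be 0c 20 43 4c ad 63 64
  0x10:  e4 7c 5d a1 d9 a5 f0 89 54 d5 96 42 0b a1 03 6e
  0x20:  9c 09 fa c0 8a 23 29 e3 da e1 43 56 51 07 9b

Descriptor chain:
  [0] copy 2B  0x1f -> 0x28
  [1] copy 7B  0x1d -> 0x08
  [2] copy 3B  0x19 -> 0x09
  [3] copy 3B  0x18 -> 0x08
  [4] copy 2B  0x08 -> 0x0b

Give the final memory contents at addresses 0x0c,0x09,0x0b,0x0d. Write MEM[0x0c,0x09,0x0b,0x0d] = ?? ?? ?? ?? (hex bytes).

MEM[0x0c,0x09,0x0b,0x0d] = d5 d5 54 fa

#0 dst[0x28+2] := {0x6e,0x9c}
#1 dst[0x08+7] := {0xa1,0x03,0x6e,0x9c,0x09,0xfa,0xc0}
#2 dst[0x09+3] := {0xd5,0x96,0x42}
#3 dst[0x08+3] := {0x54,0xd5,0x96}
#4 dst[0x0b+2] := {0x54,0xd5}
query mem[0x0c]=0xd5, mem[0x09]=0xd5, mem[0x0b]=0x54, mem[0x0d]=0xfa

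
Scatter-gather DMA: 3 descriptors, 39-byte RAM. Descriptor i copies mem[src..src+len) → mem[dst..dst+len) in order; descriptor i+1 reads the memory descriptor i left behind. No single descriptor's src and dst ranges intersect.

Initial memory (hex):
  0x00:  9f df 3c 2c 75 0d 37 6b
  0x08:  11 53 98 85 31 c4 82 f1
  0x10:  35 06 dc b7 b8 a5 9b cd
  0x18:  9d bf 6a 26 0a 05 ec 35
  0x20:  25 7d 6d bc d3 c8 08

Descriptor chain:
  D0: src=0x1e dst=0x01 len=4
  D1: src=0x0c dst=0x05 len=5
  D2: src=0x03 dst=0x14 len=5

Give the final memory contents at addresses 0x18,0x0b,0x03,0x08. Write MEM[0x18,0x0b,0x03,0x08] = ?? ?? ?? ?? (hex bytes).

MEM[0x18,0x0b,0x03,0x08] = 82 85 25 f1

  after D0: wrote 4B at 0x01 = ec35257d
  after D1: wrote 5B at 0x05 = 31c482f135
  after D2: wrote 5B at 0x14 = 257d31c482
query mem[0x18]=0x82, mem[0x0b]=0x85, mem[0x03]=0x25, mem[0x08]=0xf1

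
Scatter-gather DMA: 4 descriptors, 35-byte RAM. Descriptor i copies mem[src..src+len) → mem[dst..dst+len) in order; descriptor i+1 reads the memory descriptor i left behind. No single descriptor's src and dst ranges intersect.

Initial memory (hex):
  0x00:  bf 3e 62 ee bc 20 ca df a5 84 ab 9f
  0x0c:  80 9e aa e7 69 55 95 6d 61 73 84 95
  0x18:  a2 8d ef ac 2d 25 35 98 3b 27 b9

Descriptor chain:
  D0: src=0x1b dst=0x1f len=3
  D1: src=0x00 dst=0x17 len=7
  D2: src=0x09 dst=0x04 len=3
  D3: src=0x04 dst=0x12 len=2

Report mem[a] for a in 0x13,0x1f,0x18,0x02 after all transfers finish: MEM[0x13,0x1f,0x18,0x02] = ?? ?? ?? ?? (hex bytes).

  after D0: wrote 3B at 0x1f = ac2d25
  after D1: wrote 7B at 0x17 = bf3e62eebc20ca
  after D2: wrote 3B at 0x04 = 84ab9f
  after D3: wrote 2B at 0x12 = 84ab
query mem[0x13]=0xab, mem[0x1f]=0xac, mem[0x18]=0x3e, mem[0x02]=0x62

MEM[0x13,0x1f,0x18,0x02] = ab ac 3e 62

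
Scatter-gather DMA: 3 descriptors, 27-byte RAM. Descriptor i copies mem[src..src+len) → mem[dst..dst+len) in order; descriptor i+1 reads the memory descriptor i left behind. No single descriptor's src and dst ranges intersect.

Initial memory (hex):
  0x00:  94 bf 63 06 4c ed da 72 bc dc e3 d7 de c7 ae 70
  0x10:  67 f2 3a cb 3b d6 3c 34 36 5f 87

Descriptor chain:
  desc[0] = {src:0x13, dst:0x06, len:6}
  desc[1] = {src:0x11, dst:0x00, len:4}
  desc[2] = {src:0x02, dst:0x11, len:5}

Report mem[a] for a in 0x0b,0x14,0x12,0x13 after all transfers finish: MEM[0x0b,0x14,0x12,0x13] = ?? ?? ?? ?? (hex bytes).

#0 dst[0x06+6] := {0xcb,0x3b,0xd6,0x3c,0x34,0x36}
#1 dst[0x00+4] := {0xf2,0x3a,0xcb,0x3b}
#2 dst[0x11+5] := {0xcb,0x3b,0x4c,0xed,0xcb}
query mem[0x0b]=0x36, mem[0x14]=0xed, mem[0x12]=0x3b, mem[0x13]=0x4c

MEM[0x0b,0x14,0x12,0x13] = 36 ed 3b 4c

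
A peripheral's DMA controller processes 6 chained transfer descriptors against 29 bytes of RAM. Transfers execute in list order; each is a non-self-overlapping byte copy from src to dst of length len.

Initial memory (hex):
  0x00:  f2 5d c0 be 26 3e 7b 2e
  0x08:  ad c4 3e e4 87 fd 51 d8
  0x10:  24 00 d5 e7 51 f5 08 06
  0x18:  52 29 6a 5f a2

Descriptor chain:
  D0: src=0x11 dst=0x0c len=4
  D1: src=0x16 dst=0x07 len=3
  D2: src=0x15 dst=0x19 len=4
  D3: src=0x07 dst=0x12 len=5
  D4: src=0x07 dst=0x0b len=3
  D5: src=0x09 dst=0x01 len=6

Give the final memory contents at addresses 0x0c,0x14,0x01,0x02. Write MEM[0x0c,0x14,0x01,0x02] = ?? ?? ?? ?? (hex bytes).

[0] 0x11->0x0c len=4 : 00 d5 e7 51
[1] 0x16->0x07 len=3 : 08 06 52
[2] 0x15->0x19 len=4 : f5 08 06 52
[3] 0x07->0x12 len=5 : 08 06 52 3e e4
[4] 0x07->0x0b len=3 : 08 06 52
[5] 0x09->0x01 len=6 : 52 3e 08 06 52 e7
query mem[0x0c]=0x06, mem[0x14]=0x52, mem[0x01]=0x52, mem[0x02]=0x3e

MEM[0x0c,0x14,0x01,0x02] = 06 52 52 3e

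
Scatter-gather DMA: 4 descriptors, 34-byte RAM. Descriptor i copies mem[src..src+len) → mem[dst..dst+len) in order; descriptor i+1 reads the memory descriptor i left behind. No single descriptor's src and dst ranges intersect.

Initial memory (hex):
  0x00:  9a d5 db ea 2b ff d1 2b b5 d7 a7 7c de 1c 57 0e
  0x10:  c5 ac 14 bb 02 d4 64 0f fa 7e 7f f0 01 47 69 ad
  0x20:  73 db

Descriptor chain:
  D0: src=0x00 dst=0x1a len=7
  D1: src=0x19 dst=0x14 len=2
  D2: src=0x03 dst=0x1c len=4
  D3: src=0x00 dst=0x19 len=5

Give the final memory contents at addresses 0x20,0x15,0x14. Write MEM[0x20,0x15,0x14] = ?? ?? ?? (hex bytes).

D0: mem[0x1a..0x20] <- [9a d5 db ea 2b ff d1]
D1: mem[0x14..0x15] <- [7e 9a]
D2: mem[0x1c..0x1f] <- [ea 2b ff d1]
D3: mem[0x19..0x1d] <- [9a d5 db ea 2b]
query mem[0x20]=0xd1, mem[0x15]=0x9a, mem[0x14]=0x7e

MEM[0x20,0x15,0x14] = d1 9a 7e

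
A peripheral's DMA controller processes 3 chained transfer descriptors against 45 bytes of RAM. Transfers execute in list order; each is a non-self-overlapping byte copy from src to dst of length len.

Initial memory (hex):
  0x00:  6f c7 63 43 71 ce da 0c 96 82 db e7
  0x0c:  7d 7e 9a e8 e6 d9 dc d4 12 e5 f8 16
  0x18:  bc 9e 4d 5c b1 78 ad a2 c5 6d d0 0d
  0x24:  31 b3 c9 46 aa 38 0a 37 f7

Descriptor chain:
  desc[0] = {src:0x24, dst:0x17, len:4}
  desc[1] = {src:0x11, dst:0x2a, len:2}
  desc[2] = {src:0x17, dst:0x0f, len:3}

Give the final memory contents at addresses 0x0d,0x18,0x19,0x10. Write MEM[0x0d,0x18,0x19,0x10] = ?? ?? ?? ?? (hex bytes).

[0] 0x24->0x17 len=4 : 31 b3 c9 46
[1] 0x11->0x2a len=2 : d9 dc
[2] 0x17->0x0f len=3 : 31 b3 c9
query mem[0x0d]=0x7e, mem[0x18]=0xb3, mem[0x19]=0xc9, mem[0x10]=0xb3

MEM[0x0d,0x18,0x19,0x10] = 7e b3 c9 b3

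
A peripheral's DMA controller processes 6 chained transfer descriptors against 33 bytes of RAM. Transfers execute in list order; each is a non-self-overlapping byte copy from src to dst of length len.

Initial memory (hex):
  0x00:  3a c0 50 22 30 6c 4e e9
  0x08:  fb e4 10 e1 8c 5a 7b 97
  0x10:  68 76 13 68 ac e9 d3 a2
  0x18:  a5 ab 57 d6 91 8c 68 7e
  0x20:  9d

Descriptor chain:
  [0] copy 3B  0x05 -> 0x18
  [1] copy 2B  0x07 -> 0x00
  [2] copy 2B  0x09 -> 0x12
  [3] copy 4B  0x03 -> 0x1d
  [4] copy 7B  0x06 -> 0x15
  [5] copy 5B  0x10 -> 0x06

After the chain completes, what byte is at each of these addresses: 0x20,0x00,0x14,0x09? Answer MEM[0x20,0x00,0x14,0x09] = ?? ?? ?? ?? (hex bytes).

D0: mem[0x18..0x1a] <- [6c 4e e9]
D1: mem[0x00..0x01] <- [e9 fb]
D2: mem[0x12..0x13] <- [e4 10]
D3: mem[0x1d..0x20] <- [22 30 6c 4e]
D4: mem[0x15..0x1b] <- [4e e9 fb e4 10 e1 8c]
D5: mem[0x06..0x0a] <- [68 76 e4 10 ac]
query mem[0x20]=0x4e, mem[0x00]=0xe9, mem[0x14]=0xac, mem[0x09]=0x10

MEM[0x20,0x00,0x14,0x09] = 4e e9 ac 10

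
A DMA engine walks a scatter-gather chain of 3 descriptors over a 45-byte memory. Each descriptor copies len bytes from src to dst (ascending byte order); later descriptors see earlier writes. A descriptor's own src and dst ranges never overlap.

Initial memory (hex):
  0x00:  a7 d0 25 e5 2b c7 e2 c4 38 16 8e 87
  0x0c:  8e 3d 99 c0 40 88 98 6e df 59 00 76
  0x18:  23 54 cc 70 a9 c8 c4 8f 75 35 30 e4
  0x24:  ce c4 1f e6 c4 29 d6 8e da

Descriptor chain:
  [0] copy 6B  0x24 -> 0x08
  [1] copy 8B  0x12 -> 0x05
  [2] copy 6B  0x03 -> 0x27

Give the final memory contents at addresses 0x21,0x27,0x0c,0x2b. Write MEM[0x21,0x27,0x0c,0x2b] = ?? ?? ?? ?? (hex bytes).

[0] 0x24->0x08 len=6 : ce c4 1f e6 c4 29
[1] 0x12->0x05 len=8 : 98 6e df 59 00 76 23 54
[2] 0x03->0x27 len=6 : e5 2b 98 6e df 59
query mem[0x21]=0x35, mem[0x27]=0xe5, mem[0x0c]=0x54, mem[0x2b]=0xdf

MEM[0x21,0x27,0x0c,0x2b] = 35 e5 54 df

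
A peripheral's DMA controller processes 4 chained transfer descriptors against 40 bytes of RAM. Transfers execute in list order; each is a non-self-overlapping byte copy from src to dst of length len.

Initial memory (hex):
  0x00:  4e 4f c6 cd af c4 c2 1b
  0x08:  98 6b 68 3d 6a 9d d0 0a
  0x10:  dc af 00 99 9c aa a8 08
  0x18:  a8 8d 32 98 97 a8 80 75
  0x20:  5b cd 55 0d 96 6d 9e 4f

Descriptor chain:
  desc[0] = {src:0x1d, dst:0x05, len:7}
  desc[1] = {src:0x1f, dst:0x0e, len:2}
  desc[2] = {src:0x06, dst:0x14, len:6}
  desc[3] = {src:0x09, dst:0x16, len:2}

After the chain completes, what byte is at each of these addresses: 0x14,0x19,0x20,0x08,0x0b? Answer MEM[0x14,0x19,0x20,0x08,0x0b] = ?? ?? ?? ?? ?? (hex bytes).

MEM[0x14,0x19,0x20,0x08,0x0b] = 80 0d 5b 5b 0d

#0 dst[0x05+7] := {0xa8,0x80,0x75,0x5b,0xcd,0x55,0x0d}
#1 dst[0x0e+2] := {0x75,0x5b}
#2 dst[0x14+6] := {0x80,0x75,0x5b,0xcd,0x55,0x0d}
#3 dst[0x16+2] := {0xcd,0x55}
query mem[0x14]=0x80, mem[0x19]=0x0d, mem[0x20]=0x5b, mem[0x08]=0x5b, mem[0x0b]=0x0d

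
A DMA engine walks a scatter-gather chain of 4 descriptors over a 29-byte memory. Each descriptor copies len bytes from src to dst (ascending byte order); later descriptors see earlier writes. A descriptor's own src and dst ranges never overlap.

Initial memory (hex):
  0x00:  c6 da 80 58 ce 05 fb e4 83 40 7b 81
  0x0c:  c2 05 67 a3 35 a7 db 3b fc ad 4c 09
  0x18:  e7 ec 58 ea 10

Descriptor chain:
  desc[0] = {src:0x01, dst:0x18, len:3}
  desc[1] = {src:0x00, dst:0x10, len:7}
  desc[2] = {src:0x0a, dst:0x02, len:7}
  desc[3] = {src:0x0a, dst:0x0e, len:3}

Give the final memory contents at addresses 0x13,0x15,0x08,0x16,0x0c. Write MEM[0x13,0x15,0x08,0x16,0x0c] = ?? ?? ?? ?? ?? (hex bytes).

MEM[0x13,0x15,0x08,0x16,0x0c] = 58 05 c6 fb c2

#0 dst[0x18+3] := {0xda,0x80,0x58}
#1 dst[0x10+7] := {0xc6,0xda,0x80,0x58,0xce,0x05,0xfb}
#2 dst[0x02+7] := {0x7b,0x81,0xc2,0x05,0x67,0xa3,0xc6}
#3 dst[0x0e+3] := {0x7b,0x81,0xc2}
query mem[0x13]=0x58, mem[0x15]=0x05, mem[0x08]=0xc6, mem[0x16]=0xfb, mem[0x0c]=0xc2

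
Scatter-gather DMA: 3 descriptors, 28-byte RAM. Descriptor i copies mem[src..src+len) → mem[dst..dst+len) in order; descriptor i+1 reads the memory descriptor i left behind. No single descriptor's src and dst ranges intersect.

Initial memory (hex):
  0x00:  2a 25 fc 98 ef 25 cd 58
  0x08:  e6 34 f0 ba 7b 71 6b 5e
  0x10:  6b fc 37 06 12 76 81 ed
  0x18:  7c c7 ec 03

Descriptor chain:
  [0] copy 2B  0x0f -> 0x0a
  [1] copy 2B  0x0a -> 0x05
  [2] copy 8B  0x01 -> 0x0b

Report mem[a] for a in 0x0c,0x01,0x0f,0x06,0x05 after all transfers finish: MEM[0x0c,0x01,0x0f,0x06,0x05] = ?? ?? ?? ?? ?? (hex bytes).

D0: mem[0x0a..0x0b] <- [5e 6b]
D1: mem[0x05..0x06] <- [5e 6b]
D2: mem[0x0b..0x12] <- [25 fc 98 ef 5e 6b 58 e6]
query mem[0x0c]=0xfc, mem[0x01]=0x25, mem[0x0f]=0x5e, mem[0x06]=0x6b, mem[0x05]=0x5e

MEM[0x0c,0x01,0x0f,0x06,0x05] = fc 25 5e 6b 5e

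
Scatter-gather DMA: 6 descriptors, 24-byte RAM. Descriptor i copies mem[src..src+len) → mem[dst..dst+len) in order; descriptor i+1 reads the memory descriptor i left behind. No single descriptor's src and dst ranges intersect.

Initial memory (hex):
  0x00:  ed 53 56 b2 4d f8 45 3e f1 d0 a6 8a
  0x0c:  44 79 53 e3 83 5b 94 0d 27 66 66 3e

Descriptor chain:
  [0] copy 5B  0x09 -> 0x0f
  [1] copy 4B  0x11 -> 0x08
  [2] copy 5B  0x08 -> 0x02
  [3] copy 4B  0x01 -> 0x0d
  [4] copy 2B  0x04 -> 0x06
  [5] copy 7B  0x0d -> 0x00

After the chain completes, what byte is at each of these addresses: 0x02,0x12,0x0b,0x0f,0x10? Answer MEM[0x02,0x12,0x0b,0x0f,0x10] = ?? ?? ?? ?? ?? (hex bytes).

MEM[0x02,0x12,0x0b,0x0f,0x10] = 44 44 27 44 79

#0 dst[0x0f+5] := {0xd0,0xa6,0x8a,0x44,0x79}
#1 dst[0x08+4] := {0x8a,0x44,0x79,0x27}
#2 dst[0x02+5] := {0x8a,0x44,0x79,0x27,0x44}
#3 dst[0x0d+4] := {0x53,0x8a,0x44,0x79}
#4 dst[0x06+2] := {0x79,0x27}
#5 dst[0x00+7] := {0x53,0x8a,0x44,0x79,0x8a,0x44,0x79}
query mem[0x02]=0x44, mem[0x12]=0x44, mem[0x0b]=0x27, mem[0x0f]=0x44, mem[0x10]=0x79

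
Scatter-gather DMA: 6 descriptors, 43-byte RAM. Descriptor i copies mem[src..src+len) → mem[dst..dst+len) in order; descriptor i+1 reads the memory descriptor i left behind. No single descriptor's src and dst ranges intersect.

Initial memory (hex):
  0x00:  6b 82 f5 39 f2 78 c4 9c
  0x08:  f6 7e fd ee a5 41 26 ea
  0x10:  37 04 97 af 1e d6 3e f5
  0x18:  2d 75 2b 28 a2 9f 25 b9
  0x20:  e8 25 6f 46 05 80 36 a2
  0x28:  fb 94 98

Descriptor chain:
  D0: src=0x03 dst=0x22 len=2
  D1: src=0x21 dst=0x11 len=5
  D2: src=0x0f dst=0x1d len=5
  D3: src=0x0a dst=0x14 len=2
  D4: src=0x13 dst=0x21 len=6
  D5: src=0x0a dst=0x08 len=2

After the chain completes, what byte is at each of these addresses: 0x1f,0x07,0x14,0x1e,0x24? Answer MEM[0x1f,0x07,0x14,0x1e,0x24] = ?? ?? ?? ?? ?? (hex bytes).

#0 dst[0x22+2] := {0x39,0xf2}
#1 dst[0x11+5] := {0x25,0x39,0xf2,0x05,0x80}
#2 dst[0x1d+5] := {0xea,0x37,0x25,0x39,0xf2}
#3 dst[0x14+2] := {0xfd,0xee}
#4 dst[0x21+6] := {0xf2,0xfd,0xee,0x3e,0xf5,0x2d}
#5 dst[0x08+2] := {0xfd,0xee}
query mem[0x1f]=0x25, mem[0x07]=0x9c, mem[0x14]=0xfd, mem[0x1e]=0x37, mem[0x24]=0x3e

MEM[0x1f,0x07,0x14,0x1e,0x24] = 25 9c fd 37 3e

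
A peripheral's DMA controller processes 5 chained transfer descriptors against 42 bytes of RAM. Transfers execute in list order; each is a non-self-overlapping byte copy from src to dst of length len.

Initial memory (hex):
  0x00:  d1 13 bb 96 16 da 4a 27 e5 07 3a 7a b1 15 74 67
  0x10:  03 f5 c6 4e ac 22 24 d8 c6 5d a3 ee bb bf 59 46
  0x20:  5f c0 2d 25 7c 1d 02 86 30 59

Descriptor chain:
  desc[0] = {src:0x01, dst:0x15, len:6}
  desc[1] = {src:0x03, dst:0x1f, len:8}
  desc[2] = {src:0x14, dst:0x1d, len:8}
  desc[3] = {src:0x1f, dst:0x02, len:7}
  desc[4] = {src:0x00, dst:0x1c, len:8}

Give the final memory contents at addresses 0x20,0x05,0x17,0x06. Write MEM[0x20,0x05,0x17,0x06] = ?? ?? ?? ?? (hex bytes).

MEM[0x20,0x05,0x17,0x06] = 16 da 96 4a

D0: mem[0x15..0x1a] <- [13 bb 96 16 da 4a]
D1: mem[0x1f..0x26] <- [96 16 da 4a 27 e5 07 3a]
D2: mem[0x1d..0x24] <- [ac 13 bb 96 16 da 4a ee]
D3: mem[0x02..0x08] <- [bb 96 16 da 4a ee 07]
D4: mem[0x1c..0x23] <- [d1 13 bb 96 16 da 4a ee]
query mem[0x20]=0x16, mem[0x05]=0xda, mem[0x17]=0x96, mem[0x06]=0x4a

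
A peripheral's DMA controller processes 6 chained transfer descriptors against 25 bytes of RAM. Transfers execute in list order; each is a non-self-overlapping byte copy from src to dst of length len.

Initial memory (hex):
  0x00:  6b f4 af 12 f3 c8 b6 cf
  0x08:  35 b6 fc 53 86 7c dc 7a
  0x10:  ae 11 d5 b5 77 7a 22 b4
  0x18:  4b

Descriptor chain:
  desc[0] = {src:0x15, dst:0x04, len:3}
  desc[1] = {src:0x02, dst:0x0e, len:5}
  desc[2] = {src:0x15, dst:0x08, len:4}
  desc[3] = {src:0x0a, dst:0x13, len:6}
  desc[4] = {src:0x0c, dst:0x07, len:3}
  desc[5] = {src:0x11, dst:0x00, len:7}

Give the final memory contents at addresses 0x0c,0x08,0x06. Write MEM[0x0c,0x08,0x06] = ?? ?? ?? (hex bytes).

D0: mem[0x04..0x06] <- [7a 22 b4]
D1: mem[0x0e..0x12] <- [af 12 7a 22 b4]
D2: mem[0x08..0x0b] <- [7a 22 b4 4b]
D3: mem[0x13..0x18] <- [b4 4b 86 7c af 12]
D4: mem[0x07..0x09] <- [86 7c af]
D5: mem[0x00..0x06] <- [22 b4 b4 4b 86 7c af]
query mem[0x0c]=0x86, mem[0x08]=0x7c, mem[0x06]=0xaf

MEM[0x0c,0x08,0x06] = 86 7c af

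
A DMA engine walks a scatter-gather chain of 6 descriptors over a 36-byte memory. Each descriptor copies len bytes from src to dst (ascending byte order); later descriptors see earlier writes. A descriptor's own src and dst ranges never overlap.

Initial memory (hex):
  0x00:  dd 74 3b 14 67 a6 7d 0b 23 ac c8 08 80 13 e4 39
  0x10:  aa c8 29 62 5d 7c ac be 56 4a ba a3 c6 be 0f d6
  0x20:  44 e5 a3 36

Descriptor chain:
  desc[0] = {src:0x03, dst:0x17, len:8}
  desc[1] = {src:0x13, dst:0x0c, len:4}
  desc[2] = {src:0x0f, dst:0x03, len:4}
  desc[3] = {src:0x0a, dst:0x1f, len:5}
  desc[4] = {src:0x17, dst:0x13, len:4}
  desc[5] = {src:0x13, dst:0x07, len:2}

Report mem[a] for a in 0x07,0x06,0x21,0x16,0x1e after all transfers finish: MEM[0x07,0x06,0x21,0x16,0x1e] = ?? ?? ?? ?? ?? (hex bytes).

MEM[0x07,0x06,0x21,0x16,0x1e] = 14 29 62 7d c8

  after D0: wrote 8B at 0x17 = 1467a67d0b23acc8
  after D1: wrote 4B at 0x0c = 625d7cac
  after D2: wrote 4B at 0x03 = acaac829
  after D3: wrote 5B at 0x1f = c808625d7c
  after D4: wrote 4B at 0x13 = 1467a67d
  after D5: wrote 2B at 0x07 = 1467
query mem[0x07]=0x14, mem[0x06]=0x29, mem[0x21]=0x62, mem[0x16]=0x7d, mem[0x1e]=0xc8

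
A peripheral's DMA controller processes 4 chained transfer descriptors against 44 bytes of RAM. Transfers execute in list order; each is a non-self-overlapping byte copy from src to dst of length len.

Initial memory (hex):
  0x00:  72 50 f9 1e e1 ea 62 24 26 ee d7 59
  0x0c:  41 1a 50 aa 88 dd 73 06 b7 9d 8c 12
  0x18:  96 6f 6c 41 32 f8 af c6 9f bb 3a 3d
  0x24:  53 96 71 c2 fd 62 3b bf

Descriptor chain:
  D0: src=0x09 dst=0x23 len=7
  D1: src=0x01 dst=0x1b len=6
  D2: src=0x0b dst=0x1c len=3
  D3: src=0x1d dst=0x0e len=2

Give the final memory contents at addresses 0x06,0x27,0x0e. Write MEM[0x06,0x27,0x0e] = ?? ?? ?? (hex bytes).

D0: mem[0x23..0x29] <- [ee d7 59 41 1a 50 aa]
D1: mem[0x1b..0x20] <- [50 f9 1e e1 ea 62]
D2: mem[0x1c..0x1e] <- [59 41 1a]
D3: mem[0x0e..0x0f] <- [41 1a]
query mem[0x06]=0x62, mem[0x27]=0x1a, mem[0x0e]=0x41

MEM[0x06,0x27,0x0e] = 62 1a 41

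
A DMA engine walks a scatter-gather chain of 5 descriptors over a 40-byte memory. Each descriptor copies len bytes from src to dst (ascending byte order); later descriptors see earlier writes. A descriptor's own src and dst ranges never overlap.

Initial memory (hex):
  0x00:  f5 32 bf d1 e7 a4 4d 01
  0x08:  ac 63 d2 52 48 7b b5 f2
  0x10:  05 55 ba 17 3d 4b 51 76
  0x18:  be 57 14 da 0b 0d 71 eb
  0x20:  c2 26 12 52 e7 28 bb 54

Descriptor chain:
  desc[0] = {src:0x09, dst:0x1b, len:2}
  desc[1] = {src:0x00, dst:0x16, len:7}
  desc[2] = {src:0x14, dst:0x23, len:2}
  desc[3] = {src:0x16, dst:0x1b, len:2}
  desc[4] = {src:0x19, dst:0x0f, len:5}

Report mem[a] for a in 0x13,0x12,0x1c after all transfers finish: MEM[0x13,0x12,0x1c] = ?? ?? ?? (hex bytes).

MEM[0x13,0x12,0x1c] = 0d 32 32

[0] 0x09->0x1b len=2 : 63 d2
[1] 0x00->0x16 len=7 : f5 32 bf d1 e7 a4 4d
[2] 0x14->0x23 len=2 : 3d 4b
[3] 0x16->0x1b len=2 : f5 32
[4] 0x19->0x0f len=5 : d1 e7 f5 32 0d
query mem[0x13]=0x0d, mem[0x12]=0x32, mem[0x1c]=0x32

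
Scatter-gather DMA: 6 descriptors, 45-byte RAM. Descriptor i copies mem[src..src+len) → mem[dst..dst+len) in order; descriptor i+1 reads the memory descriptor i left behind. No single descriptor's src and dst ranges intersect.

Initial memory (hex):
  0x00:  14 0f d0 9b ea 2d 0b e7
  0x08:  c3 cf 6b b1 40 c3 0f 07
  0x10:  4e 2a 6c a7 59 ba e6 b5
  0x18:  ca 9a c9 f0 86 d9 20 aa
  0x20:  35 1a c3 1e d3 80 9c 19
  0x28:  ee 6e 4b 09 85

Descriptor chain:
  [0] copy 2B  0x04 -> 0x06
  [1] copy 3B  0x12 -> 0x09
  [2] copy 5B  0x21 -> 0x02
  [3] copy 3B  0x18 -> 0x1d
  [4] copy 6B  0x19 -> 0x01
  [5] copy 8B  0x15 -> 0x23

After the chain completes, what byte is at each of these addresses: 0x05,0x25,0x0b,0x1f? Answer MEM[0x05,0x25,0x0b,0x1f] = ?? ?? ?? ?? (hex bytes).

#0 dst[0x06+2] := {0xea,0x2d}
#1 dst[0x09+3] := {0x6c,0xa7,0x59}
#2 dst[0x02+5] := {0x1a,0xc3,0x1e,0xd3,0x80}
#3 dst[0x1d+3] := {0xca,0x9a,0xc9}
#4 dst[0x01+6] := {0x9a,0xc9,0xf0,0x86,0xca,0x9a}
#5 dst[0x23+8] := {0xba,0xe6,0xb5,0xca,0x9a,0xc9,0xf0,0x86}
query mem[0x05]=0xca, mem[0x25]=0xb5, mem[0x0b]=0x59, mem[0x1f]=0xc9

MEM[0x05,0x25,0x0b,0x1f] = ca b5 59 c9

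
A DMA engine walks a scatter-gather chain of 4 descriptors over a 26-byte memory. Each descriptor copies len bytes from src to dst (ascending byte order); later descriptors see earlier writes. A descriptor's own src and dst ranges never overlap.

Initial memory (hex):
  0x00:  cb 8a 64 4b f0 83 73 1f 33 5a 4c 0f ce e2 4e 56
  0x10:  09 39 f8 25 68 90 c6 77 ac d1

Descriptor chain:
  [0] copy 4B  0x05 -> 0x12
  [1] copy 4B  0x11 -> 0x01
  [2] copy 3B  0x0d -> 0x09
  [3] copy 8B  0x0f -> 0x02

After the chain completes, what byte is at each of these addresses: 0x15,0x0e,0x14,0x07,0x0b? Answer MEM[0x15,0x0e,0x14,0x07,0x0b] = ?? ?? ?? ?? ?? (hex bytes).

D0: mem[0x12..0x15] <- [83 73 1f 33]
D1: mem[0x01..0x04] <- [39 83 73 1f]
D2: mem[0x09..0x0b] <- [e2 4e 56]
D3: mem[0x02..0x09] <- [56 09 39 83 73 1f 33 c6]
query mem[0x15]=0x33, mem[0x0e]=0x4e, mem[0x14]=0x1f, mem[0x07]=0x1f, mem[0x0b]=0x56

MEM[0x15,0x0e,0x14,0x07,0x0b] = 33 4e 1f 1f 56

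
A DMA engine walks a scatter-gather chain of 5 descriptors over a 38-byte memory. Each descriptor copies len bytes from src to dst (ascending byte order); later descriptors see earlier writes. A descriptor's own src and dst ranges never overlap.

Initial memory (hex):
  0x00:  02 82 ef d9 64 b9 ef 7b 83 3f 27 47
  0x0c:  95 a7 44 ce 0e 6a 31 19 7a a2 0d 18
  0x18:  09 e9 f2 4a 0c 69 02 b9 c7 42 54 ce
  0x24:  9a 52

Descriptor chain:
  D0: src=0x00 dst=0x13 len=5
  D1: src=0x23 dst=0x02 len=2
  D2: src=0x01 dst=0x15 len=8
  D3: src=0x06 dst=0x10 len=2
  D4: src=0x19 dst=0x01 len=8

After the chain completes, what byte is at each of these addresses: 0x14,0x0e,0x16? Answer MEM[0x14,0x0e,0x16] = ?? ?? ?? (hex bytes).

  after D0: wrote 5B at 0x13 = 0282efd964
  after D1: wrote 2B at 0x02 = ce9a
  after D2: wrote 8B at 0x15 = 82ce9a64b9ef7b83
  after D3: wrote 2B at 0x10 = ef7b
  after D4: wrote 8B at 0x01 = b9ef7b836902b9c7
query mem[0x14]=0x82, mem[0x0e]=0x44, mem[0x16]=0xce

MEM[0x14,0x0e,0x16] = 82 44 ce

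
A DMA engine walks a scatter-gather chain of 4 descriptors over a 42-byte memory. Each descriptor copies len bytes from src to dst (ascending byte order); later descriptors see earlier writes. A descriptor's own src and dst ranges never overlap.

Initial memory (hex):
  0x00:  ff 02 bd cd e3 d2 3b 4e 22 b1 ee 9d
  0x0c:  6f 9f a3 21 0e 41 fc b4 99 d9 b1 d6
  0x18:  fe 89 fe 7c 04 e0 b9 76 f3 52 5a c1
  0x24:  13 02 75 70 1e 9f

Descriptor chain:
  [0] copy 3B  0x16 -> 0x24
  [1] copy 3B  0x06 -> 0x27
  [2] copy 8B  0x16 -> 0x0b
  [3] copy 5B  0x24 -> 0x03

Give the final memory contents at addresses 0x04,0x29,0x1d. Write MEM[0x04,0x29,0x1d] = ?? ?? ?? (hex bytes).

MEM[0x04,0x29,0x1d] = d6 22 e0

D0: mem[0x24..0x26] <- [b1 d6 fe]
D1: mem[0x27..0x29] <- [3b 4e 22]
D2: mem[0x0b..0x12] <- [b1 d6 fe 89 fe 7c 04 e0]
D3: mem[0x03..0x07] <- [b1 d6 fe 3b 4e]
query mem[0x04]=0xd6, mem[0x29]=0x22, mem[0x1d]=0xe0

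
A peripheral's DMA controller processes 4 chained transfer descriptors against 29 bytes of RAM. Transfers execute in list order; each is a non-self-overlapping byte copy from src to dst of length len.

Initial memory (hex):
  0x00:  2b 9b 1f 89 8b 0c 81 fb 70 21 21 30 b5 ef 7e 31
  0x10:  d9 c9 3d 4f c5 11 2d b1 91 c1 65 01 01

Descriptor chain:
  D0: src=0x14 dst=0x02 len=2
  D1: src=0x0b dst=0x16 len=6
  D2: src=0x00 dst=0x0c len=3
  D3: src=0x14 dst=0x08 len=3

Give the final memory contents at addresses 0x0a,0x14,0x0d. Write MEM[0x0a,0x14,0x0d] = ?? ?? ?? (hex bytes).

MEM[0x0a,0x14,0x0d] = 30 c5 9b

D0: mem[0x02..0x03] <- [c5 11]
D1: mem[0x16..0x1b] <- [30 b5 ef 7e 31 d9]
D2: mem[0x0c..0x0e] <- [2b 9b c5]
D3: mem[0x08..0x0a] <- [c5 11 30]
query mem[0x0a]=0x30, mem[0x14]=0xc5, mem[0x0d]=0x9b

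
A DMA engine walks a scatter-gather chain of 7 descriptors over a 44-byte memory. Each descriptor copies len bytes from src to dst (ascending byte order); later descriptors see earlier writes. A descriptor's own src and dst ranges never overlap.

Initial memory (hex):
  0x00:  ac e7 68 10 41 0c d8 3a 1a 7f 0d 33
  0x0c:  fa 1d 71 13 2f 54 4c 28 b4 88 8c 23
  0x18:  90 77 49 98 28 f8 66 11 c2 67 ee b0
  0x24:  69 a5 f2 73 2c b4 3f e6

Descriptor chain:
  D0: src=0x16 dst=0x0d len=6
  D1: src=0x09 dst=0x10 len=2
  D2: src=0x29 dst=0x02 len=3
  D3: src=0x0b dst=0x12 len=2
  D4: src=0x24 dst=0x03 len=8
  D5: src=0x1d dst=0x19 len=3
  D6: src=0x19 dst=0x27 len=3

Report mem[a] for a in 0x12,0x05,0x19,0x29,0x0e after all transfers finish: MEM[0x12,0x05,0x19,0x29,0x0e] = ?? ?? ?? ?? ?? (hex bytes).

MEM[0x12,0x05,0x19,0x29,0x0e] = 33 f2 f8 11 23

#0 dst[0x0d+6] := {0x8c,0x23,0x90,0x77,0x49,0x98}
#1 dst[0x10+2] := {0x7f,0x0d}
#2 dst[0x02+3] := {0xb4,0x3f,0xe6}
#3 dst[0x12+2] := {0x33,0xfa}
#4 dst[0x03+8] := {0x69,0xa5,0xf2,0x73,0x2c,0xb4,0x3f,0xe6}
#5 dst[0x19+3] := {0xf8,0x66,0x11}
#6 dst[0x27+3] := {0xf8,0x66,0x11}
query mem[0x12]=0x33, mem[0x05]=0xf2, mem[0x19]=0xf8, mem[0x29]=0x11, mem[0x0e]=0x23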